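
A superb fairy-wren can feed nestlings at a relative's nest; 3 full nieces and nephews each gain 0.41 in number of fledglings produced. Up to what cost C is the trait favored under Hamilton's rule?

0.3075

r to a full niece or nephew = 1/4 (full aunt/uncle↔niece/nephew: two paths of length 3 through the shared grandparent pair: r = 2·(1/2)^3 = 1/4).
Hamilton's rule: n·r·B > C, so the trait is favored while C < n·r·B = 3·0.25·0.41 = 0.3075.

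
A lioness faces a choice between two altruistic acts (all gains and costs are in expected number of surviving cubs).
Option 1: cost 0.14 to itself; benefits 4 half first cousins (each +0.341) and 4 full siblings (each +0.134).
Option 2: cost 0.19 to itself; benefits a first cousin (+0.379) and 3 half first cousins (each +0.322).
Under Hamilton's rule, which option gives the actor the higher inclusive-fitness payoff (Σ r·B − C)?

Option 1: r to a half first cousin = 0.0625.
Option 1: r to a full sibling = 0.5.
Option 1: Σ r·B − C = (4·0.0625·0.341 + 4·0.5·0.134) − 0.14 = 0.21325.
Option 2: r to a first cousin = 0.125.
Option 2: r to a half first cousin = 0.0625.
Option 2: Σ r·B − C = (1·0.125·0.379 + 3·0.0625·0.322) − 0.19 = -0.08225.
Option 1 has the higher net inclusive-fitness payoff.

Option 1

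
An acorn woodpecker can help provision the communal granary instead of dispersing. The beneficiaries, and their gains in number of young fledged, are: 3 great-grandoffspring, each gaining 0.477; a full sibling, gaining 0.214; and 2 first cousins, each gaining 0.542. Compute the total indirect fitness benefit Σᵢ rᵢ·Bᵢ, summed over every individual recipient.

0.421375

r to a great-grandoffspring = 1/8 (three parent–offspring links: r = (1/2)^3 = 1/8).
r to a full sibling = 1/2 (full sibs share both parents — two paths of length 2: r = 2·(1/2)^2 = 1/2).
r to a first cousin = 0.125 (first cousins share one grandparent pair — two paths of length 4: r = 2·(1/2)^4 = 1/8).
Summing one r·B term per recipient: 3·0.125·0.477 + 1·0.5·0.214 + 2·0.125·0.542 = 0.421375.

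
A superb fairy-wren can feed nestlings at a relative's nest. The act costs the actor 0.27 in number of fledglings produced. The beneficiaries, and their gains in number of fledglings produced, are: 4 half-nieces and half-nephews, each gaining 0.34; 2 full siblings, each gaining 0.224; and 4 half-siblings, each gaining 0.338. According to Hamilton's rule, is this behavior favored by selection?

Yes

Hamilton's rule: the trait is favored when the sum of r·B over every recipient exceeds the actor's cost C.
r to a half-niece or half-nephew = 0.125 (half-aunt/uncle↔niece/nephew: one path of length 3: r = (1/2)^3 = 1/8).
r to a full sibling = 0.5 (full sibs share both parents — two paths of length 2: r = 2·(1/2)^2 = 1/2).
r to a half-sibling = 1/4 (half-sibs share one parent — one path of length 2: r = (1/2)^2 = 1/4).
Summing one r·B term per recipient: 4·0.125·0.34 + 2·0.5·0.224 + 4·0.25·0.338 = 0.732.
0.732 > 0.27: the indirect benefit exceeds the cost.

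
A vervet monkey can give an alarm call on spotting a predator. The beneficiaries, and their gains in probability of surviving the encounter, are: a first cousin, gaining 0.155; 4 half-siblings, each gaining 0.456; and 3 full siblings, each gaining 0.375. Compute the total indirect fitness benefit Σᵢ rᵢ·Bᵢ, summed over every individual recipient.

r to a first cousin = 0.125 (first cousins share one grandparent pair — two paths of length 4: r = 2·(1/2)^4 = 1/8).
r to a half-sibling = 1/4 (half-sibs share one parent — one path of length 2: r = (1/2)^2 = 1/4).
r to a full sibling = 0.5 (full sibs share both parents — two paths of length 2: r = 2·(1/2)^2 = 1/2).
Summing one r·B term per recipient: 1·0.125·0.155 + 4·0.25·0.456 + 3·0.5·0.375 = 1.037875.

1.037875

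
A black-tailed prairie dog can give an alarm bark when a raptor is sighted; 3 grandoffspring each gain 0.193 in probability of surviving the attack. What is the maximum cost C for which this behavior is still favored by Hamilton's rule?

r to a grandoffspring = 1/4 (two parent–offspring links: r = (1/2)^2 = 1/4).
Hamilton's rule: n·r·B > C, so the trait is favored while C < n·r·B = 3·0.25·0.193 = 0.14475.

0.14475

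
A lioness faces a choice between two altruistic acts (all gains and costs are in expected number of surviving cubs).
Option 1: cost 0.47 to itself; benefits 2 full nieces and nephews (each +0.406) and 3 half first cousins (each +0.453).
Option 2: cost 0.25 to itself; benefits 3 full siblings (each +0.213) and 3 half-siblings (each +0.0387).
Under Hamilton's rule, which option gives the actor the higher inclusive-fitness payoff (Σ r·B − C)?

Option 2

Option 1: r to a full niece or nephew = 0.25.
Option 1: r to a half first cousin = 0.0625.
Option 1: Σ r·B − C = (2·0.25·0.406 + 3·0.0625·0.453) − 0.47 = -0.1820625.
Option 2: r to a full sibling = 0.5.
Option 2: r to a half-sibling = 0.25.
Option 2: Σ r·B − C = (3·0.5·0.213 + 3·0.25·0.0387) − 0.25 = 0.098525.
Option 2 has the higher net inclusive-fitness payoff.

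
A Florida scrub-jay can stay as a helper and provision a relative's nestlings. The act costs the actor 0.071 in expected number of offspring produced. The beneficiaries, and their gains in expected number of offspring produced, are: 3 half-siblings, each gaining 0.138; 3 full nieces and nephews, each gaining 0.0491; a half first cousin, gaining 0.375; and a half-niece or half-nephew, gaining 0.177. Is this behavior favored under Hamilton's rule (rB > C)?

Hamilton's rule: the trait is favored when the sum of r·B over every recipient exceeds the actor's cost C.
r to a half-sibling = 0.25 (half-sibs share one parent — one path of length 2: r = (1/2)^2 = 1/4).
r to a full niece or nephew = 0.25 (full aunt/uncle↔niece/nephew: two paths of length 3 through the shared grandparent pair: r = 2·(1/2)^3 = 1/4).
r to a half first cousin = 1/16 (half first cousins share one grandparent — one path of length 4: r = (1/2)^4 = 1/16).
r to a half-niece or half-nephew = 0.125 (half-aunt/uncle↔niece/nephew: one path of length 3: r = (1/2)^3 = 1/8).
Summing one r·B term per recipient: 3·0.25·0.138 + 3·0.25·0.0491 + 1·0.0625·0.375 + 1·0.125·0.177 = 0.1858875.
0.1858875 > 0.071: the indirect benefit exceeds the cost.

Yes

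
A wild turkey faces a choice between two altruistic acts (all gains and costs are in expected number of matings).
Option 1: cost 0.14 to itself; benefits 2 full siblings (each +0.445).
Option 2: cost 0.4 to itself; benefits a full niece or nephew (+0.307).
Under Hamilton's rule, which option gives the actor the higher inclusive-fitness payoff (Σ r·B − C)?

Option 1

Option 1: r to a full sibling = 0.5.
Option 1: Σ r·B − C = (2·0.5·0.445) − 0.14 = 0.305.
Option 2: r to a full niece or nephew = 0.25.
Option 2: Σ r·B − C = (1·0.25·0.307) − 0.4 = -0.32325.
Option 1 has the higher net inclusive-fitness payoff.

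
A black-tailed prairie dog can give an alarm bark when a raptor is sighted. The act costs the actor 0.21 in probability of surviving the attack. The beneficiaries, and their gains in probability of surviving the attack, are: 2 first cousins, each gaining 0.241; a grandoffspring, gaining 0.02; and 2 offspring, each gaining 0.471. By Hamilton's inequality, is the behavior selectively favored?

Hamilton's rule: the trait is favored when the sum of r·B over every recipient exceeds the actor's cost C.
r to a first cousin = 1/8 (first cousins share one grandparent pair — two paths of length 4: r = 2·(1/2)^4 = 1/8).
r to a grandoffspring = 1/4 (two parent–offspring links: r = (1/2)^2 = 1/4).
r to an offspring = 0.5 (one parent–offspring link: r = (1/2)^1 = 1/2).
Summing one r·B term per recipient: 2·0.125·0.241 + 1·0.25·0.02 + 2·0.5·0.471 = 0.53625.
0.53625 > 0.21: the indirect benefit exceeds the cost.

Yes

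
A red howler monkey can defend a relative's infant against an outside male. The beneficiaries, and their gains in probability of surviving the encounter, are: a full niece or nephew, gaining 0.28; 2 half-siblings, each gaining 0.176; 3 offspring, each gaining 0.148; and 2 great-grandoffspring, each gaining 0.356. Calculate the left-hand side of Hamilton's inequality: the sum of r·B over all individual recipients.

0.469

r to a full niece or nephew = 1/4 (full aunt/uncle↔niece/nephew: two paths of length 3 through the shared grandparent pair: r = 2·(1/2)^3 = 1/4).
r to a half-sibling = 1/4 (half-sibs share one parent — one path of length 2: r = (1/2)^2 = 1/4).
r to an offspring = 1/2 (one parent–offspring link: r = (1/2)^1 = 1/2).
r to a great-grandoffspring = 1/8 (three parent–offspring links: r = (1/2)^3 = 1/8).
Summing one r·B term per recipient: 1·0.25·0.28 + 2·0.25·0.176 + 3·0.5·0.148 + 2·0.125·0.356 = 0.469.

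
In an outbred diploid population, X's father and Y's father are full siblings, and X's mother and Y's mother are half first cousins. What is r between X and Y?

Independent pedigree routes through distinct common ancestors add.
X and Y are related in two ways: first cousins through their fathers (r = 1/8) and half second cousins through their mothers (r = 1/64).
r = 1/8 + 1/64 = 9/64 = 0.140625.

0.140625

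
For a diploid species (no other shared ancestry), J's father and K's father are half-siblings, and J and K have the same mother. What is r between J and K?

Relatedness sums over independent paths through distinct common ancestors.
J and K are related in two ways: half first cousins through their fathers (r = 1/16) and half-sibs through their shared mother (r = 1/4).
r = 1/16 + 1/4 = 5/16 = 0.3125.

0.3125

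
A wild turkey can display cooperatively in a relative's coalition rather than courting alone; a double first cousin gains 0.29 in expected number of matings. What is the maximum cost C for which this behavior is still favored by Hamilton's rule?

0.0725

r to a double first cousin = 0.25 (double first cousins share both grandparent pairs — four paths of length 4: r = 4·(1/2)^4 = 1/4).
Hamilton's rule: n·r·B > C, so the trait is favored while C < n·r·B = 1·0.25·0.29 = 0.0725.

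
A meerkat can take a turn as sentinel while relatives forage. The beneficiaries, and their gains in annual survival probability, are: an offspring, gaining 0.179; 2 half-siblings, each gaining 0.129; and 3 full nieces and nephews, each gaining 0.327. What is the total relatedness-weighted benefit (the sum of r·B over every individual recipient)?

r to an offspring = 0.5 (one parent–offspring link: r = (1/2)^1 = 1/2).
r to a half-sibling = 0.25 (half-sibs share one parent — one path of length 2: r = (1/2)^2 = 1/4).
r to a full niece or nephew = 0.25 (full aunt/uncle↔niece/nephew: two paths of length 3 through the shared grandparent pair: r = 2·(1/2)^3 = 1/4).
Summing one r·B term per recipient: 1·0.5·0.179 + 2·0.25·0.129 + 3·0.25·0.327 = 0.39925.

0.39925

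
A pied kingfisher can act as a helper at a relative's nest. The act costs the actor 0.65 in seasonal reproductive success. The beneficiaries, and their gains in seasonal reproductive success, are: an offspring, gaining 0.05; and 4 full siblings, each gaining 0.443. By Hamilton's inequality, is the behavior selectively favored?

Yes

Hamilton's rule: the trait is favored when the sum of r·B over every recipient exceeds the actor's cost C.
r to an offspring = 0.5 (one parent–offspring link: r = (1/2)^1 = 1/2).
r to a full sibling = 0.5 (full sibs share both parents — two paths of length 2: r = 2·(1/2)^2 = 1/2).
Summing one r·B term per recipient: 1·0.5·0.05 + 4·0.5·0.443 = 0.911.
0.911 > 0.65: the indirect benefit exceeds the cost.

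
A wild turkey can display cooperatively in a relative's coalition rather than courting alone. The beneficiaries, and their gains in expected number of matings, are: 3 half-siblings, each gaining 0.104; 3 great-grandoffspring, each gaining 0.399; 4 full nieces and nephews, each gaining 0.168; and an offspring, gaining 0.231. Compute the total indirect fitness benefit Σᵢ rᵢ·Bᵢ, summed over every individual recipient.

r to a half-sibling = 0.25 (half-sibs share one parent — one path of length 2: r = (1/2)^2 = 1/4).
r to a great-grandoffspring = 0.125 (three parent–offspring links: r = (1/2)^3 = 1/8).
r to a full niece or nephew = 0.25 (full aunt/uncle↔niece/nephew: two paths of length 3 through the shared grandparent pair: r = 2·(1/2)^3 = 1/4).
r to an offspring = 1/2 (one parent–offspring link: r = (1/2)^1 = 1/2).
Summing one r·B term per recipient: 3·0.25·0.104 + 3·0.125·0.399 + 4·0.25·0.168 + 1·0.5·0.231 = 0.511125.

0.511125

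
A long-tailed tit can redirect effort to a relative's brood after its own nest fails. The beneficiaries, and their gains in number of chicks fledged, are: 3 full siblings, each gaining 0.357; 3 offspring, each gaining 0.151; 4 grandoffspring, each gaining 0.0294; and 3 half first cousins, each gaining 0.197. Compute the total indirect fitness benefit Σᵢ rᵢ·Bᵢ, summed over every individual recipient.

0.8283375

r to a full sibling = 0.5 (full sibs share both parents — two paths of length 2: r = 2·(1/2)^2 = 1/2).
r to an offspring = 0.5 (one parent–offspring link: r = (1/2)^1 = 1/2).
r to a grandoffspring = 0.25 (two parent–offspring links: r = (1/2)^2 = 1/4).
r to a half first cousin = 1/16 (half first cousins share one grandparent — one path of length 4: r = (1/2)^4 = 1/16).
Summing one r·B term per recipient: 3·0.5·0.357 + 3·0.5·0.151 + 4·0.25·0.0294 + 3·0.0625·0.197 = 0.8283375.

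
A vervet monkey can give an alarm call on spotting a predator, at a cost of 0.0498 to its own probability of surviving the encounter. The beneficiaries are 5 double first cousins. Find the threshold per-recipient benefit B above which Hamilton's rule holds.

0.0398

r to a double first cousin = 0.25 (double first cousins share both grandparent pairs — four paths of length 4: r = 4·(1/2)^4 = 1/4).
Hamilton's rule with n recipients of equal r: n·r·B > C, so B > C/(n·r) = 0.0498/(5·0.25) = 0.0398.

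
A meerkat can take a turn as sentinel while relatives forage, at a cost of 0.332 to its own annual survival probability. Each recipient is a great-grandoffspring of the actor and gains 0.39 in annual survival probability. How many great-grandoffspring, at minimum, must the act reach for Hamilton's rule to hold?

r to a great-grandoffspring = 0.125 (three parent–offspring links: r = (1/2)^3 = 1/8).
Hamilton's rule: n·r·B > C  ⇒  n > C/(r·B) = 0.332/(0.125·0.39) = 6.81.
The smallest integer exceeding 6.81 is 7.

7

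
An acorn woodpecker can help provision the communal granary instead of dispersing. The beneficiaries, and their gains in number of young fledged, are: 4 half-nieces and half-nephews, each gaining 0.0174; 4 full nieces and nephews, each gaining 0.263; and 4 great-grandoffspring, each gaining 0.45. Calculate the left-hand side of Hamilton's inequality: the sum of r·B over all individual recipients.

r to a half-niece or half-nephew = 1/8 (half-aunt/uncle↔niece/nephew: one path of length 3: r = (1/2)^3 = 1/8).
r to a full niece or nephew = 0.25 (full aunt/uncle↔niece/nephew: two paths of length 3 through the shared grandparent pair: r = 2·(1/2)^3 = 1/4).
r to a great-grandoffspring = 1/8 (three parent–offspring links: r = (1/2)^3 = 1/8).
Summing one r·B term per recipient: 4·0.125·0.0174 + 4·0.25·0.263 + 4·0.125·0.45 = 0.4967.

0.4967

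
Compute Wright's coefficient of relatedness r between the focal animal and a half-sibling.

Half-sibs share one parent — one path of length 2: r = (1/2)^2 = 1/4.

0.25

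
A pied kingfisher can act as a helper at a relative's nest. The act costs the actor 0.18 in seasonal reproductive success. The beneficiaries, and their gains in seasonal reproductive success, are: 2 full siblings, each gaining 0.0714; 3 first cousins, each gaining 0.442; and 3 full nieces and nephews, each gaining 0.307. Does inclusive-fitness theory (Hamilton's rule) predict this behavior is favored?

Hamilton's rule: the trait is favored when the sum of r·B over every recipient exceeds the actor's cost C.
r to a full sibling = 0.5 (full sibs share both parents — two paths of length 2: r = 2·(1/2)^2 = 1/2).
r to a first cousin = 0.125 (first cousins share one grandparent pair — two paths of length 4: r = 2·(1/2)^4 = 1/8).
r to a full niece or nephew = 1/4 (full aunt/uncle↔niece/nephew: two paths of length 3 through the shared grandparent pair: r = 2·(1/2)^3 = 1/4).
Summing one r·B term per recipient: 2·0.5·0.0714 + 3·0.125·0.442 + 3·0.25·0.307 = 0.4674.
0.4674 > 0.18: the indirect benefit exceeds the cost.

Yes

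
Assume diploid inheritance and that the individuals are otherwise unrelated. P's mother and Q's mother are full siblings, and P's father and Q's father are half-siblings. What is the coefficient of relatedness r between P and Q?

With two independent routes of shared ancestry, r is the sum of the two contributions.
P and Q are related in two ways: first cousins through their mothers (r = 1/8) and half first cousins through their fathers (r = 1/16).
r = 1/8 + 1/16 = 3/16 = 0.1875.

0.1875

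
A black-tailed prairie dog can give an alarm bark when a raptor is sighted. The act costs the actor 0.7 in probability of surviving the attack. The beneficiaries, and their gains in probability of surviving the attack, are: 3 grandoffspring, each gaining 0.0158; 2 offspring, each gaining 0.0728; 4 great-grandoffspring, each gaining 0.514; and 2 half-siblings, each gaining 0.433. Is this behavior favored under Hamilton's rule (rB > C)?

Hamilton's rule: the trait is favored when the sum of r·B over every recipient exceeds the actor's cost C.
r to a grandoffspring = 1/4 (two parent–offspring links: r = (1/2)^2 = 1/4).
r to an offspring = 0.5 (one parent–offspring link: r = (1/2)^1 = 1/2).
r to a great-grandoffspring = 1/8 (three parent–offspring links: r = (1/2)^3 = 1/8).
r to a half-sibling = 0.25 (half-sibs share one parent — one path of length 2: r = (1/2)^2 = 1/4).
Summing one r·B term per recipient: 3·0.25·0.0158 + 2·0.5·0.0728 + 4·0.125·0.514 + 2·0.25·0.433 = 0.55815.
0.55815 < 0.7: the indirect benefit is less than the cost.

No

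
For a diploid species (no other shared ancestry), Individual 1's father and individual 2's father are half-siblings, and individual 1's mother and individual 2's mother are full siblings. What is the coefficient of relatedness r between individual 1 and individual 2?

0.1875

With two independent routes of shared ancestry, r is the sum of the two contributions.
Individual 1 and individual 2 are related in two ways: half first cousins through their fathers (r = 1/16) and first cousins through their mothers (r = 1/8).
r = 1/16 + 1/8 = 3/16 = 0.1875.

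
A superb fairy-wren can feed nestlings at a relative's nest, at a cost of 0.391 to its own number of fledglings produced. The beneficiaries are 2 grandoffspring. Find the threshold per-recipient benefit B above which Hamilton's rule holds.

0.782

r to a grandoffspring = 0.25 (two parent–offspring links: r = (1/2)^2 = 1/4).
Hamilton's rule with n recipients of equal r: n·r·B > C, so B > C/(n·r) = 0.391/(2·0.25) = 0.782.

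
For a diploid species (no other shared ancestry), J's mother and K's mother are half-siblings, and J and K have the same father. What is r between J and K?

0.3125

With two independent routes of shared ancestry, r is the sum of the two contributions.
J and K are related in two ways: half first cousins through their mothers (r = 1/16) and half-sibs through their shared father (r = 1/4).
r = 1/16 + 1/4 = 5/16 = 0.3125.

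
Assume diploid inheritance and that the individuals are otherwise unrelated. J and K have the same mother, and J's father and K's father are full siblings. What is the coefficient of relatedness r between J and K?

Relatedness sums over independent paths through distinct common ancestors.
J and K are related in two ways: half-sibs through their shared mother (r = 1/4) and first cousins through their fathers (r = 1/8).
r = 1/4 + 1/8 = 0.375.

0.375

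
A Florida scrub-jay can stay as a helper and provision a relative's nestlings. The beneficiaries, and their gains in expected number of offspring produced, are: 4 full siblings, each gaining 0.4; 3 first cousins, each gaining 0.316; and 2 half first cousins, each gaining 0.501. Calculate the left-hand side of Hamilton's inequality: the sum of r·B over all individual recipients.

r to a full sibling = 0.5 (full sibs share both parents — two paths of length 2: r = 2·(1/2)^2 = 1/2).
r to a first cousin = 0.125 (first cousins share one grandparent pair — two paths of length 4: r = 2·(1/2)^4 = 1/8).
r to a half first cousin = 0.0625 (half first cousins share one grandparent — one path of length 4: r = (1/2)^4 = 1/16).
Summing one r·B term per recipient: 4·0.5·0.4 + 3·0.125·0.316 + 2·0.0625·0.501 = 0.981125.

0.981125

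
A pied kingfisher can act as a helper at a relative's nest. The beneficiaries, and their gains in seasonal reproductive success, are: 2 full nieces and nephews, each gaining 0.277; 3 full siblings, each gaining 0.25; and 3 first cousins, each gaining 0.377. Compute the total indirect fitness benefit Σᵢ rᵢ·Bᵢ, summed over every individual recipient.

r to a full niece or nephew = 0.25 (full aunt/uncle↔niece/nephew: two paths of length 3 through the shared grandparent pair: r = 2·(1/2)^3 = 1/4).
r to a full sibling = 1/2 (full sibs share both parents — two paths of length 2: r = 2·(1/2)^2 = 1/2).
r to a first cousin = 0.125 (first cousins share one grandparent pair — two paths of length 4: r = 2·(1/2)^4 = 1/8).
Summing one r·B term per recipient: 2·0.25·0.277 + 3·0.5·0.25 + 3·0.125·0.377 = 0.654875.

0.654875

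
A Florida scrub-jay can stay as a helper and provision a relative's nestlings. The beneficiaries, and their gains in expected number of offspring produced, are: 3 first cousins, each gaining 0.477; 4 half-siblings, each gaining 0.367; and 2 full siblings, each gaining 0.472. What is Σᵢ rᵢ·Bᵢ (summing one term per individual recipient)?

1.017875

r to a first cousin = 0.125 (first cousins share one grandparent pair — two paths of length 4: r = 2·(1/2)^4 = 1/8).
r to a half-sibling = 0.25 (half-sibs share one parent — one path of length 2: r = (1/2)^2 = 1/4).
r to a full sibling = 0.5 (full sibs share both parents — two paths of length 2: r = 2·(1/2)^2 = 1/2).
Summing one r·B term per recipient: 3·0.125·0.477 + 4·0.25·0.367 + 2·0.5·0.472 = 1.017875.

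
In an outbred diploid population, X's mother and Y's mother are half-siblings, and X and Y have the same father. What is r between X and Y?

0.3125

Independent pedigree routes through distinct common ancestors add.
X and Y are related in two ways: half first cousins through their mothers (r = 1/16) and half-sibs through their shared father (r = 1/4).
r = 1/16 + 1/4 = 0.3125.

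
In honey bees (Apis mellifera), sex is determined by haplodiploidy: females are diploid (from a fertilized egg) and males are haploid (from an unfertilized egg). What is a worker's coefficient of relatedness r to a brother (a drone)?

Her haploid brother carries none of their father's genes and a random half of their mother's genome; that half matches the maternal half of her own genome with probability 1/2: r = 1/2 · 1/2 = 1/4.

0.25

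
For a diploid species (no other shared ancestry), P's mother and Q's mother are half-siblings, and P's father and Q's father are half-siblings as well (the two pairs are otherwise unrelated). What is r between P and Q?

0.125

Independent pedigree routes through distinct common ancestors add.
P and Q are related in two ways: half first cousins through their mothers (r = 1/16) and half first cousins through their fathers (r = 1/16).
r = 1/16 + 1/16 = 1/8 = 0.125.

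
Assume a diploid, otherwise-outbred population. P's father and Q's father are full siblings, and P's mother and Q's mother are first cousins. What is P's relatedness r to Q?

With two independent routes of shared ancestry, r is the sum of the two contributions.
P and Q are related in two ways: first cousins through their fathers (r = 1/8) and second cousins through their mothers (r = 1/32).
r = 1/8 + 1/32 = 5/32 = 0.15625.

0.15625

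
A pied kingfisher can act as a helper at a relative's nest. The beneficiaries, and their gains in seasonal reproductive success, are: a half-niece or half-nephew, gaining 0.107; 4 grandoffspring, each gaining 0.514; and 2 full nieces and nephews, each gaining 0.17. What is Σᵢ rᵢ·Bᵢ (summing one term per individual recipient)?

0.612375

r to a half-niece or half-nephew = 0.125 (half-aunt/uncle↔niece/nephew: one path of length 3: r = (1/2)^3 = 1/8).
r to a grandoffspring = 1/4 (two parent–offspring links: r = (1/2)^2 = 1/4).
r to a full niece or nephew = 1/4 (full aunt/uncle↔niece/nephew: two paths of length 3 through the shared grandparent pair: r = 2·(1/2)^3 = 1/4).
Summing one r·B term per recipient: 1·0.125·0.107 + 4·0.25·0.514 + 2·0.25·0.17 = 0.612375.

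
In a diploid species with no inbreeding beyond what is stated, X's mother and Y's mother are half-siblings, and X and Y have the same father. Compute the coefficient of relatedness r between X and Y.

Relatedness sums over independent paths through distinct common ancestors.
X and Y are related in two ways: half first cousins through their mothers (r = 1/16) and half-sibs through their shared father (r = 1/4).
r = 1/16 + 1/4 = 0.3125.

0.3125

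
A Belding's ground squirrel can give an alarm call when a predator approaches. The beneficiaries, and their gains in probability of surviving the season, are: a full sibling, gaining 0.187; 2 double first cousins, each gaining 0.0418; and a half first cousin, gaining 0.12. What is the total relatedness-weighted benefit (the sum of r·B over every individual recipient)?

0.1219

r to a full sibling = 0.5 (full sibs share both parents — two paths of length 2: r = 2·(1/2)^2 = 1/2).
r to a double first cousin = 1/4 (double first cousins share both grandparent pairs — four paths of length 4: r = 4·(1/2)^4 = 1/4).
r to a half first cousin = 1/16 (half first cousins share one grandparent — one path of length 4: r = (1/2)^4 = 1/16).
Summing one r·B term per recipient: 1·0.5·0.187 + 2·0.25·0.0418 + 1·0.0625·0.12 = 0.1219.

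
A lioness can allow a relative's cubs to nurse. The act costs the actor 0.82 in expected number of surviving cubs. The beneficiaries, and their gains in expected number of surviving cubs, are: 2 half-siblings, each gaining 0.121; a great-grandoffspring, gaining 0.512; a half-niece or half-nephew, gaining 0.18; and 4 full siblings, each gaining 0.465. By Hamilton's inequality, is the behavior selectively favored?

Yes

Hamilton's rule: the trait is favored when the sum of r·B over every recipient exceeds the actor's cost C.
r to a half-sibling = 0.25 (half-sibs share one parent — one path of length 2: r = (1/2)^2 = 1/4).
r to a great-grandoffspring = 0.125 (three parent–offspring links: r = (1/2)^3 = 1/8).
r to a half-niece or half-nephew = 0.125 (half-aunt/uncle↔niece/nephew: one path of length 3: r = (1/2)^3 = 1/8).
r to a full sibling = 1/2 (full sibs share both parents — two paths of length 2: r = 2·(1/2)^2 = 1/2).
Summing one r·B term per recipient: 2·0.25·0.121 + 1·0.125·0.512 + 1·0.125·0.18 + 4·0.5·0.465 = 1.077.
1.077 > 0.82: the indirect benefit exceeds the cost.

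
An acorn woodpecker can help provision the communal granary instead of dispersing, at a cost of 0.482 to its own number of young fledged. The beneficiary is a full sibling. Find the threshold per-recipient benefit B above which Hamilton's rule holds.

0.964

r to a full sibling = 1/2 (full sibs share both parents — two paths of length 2: r = 2·(1/2)^2 = 1/2).
Hamilton's rule with n recipients of equal r: n·r·B > C, so B > C/(n·r) = 0.482/(1·0.5) = 0.964.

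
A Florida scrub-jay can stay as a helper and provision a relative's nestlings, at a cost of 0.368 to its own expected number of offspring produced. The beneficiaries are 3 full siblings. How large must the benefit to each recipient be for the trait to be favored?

r to a full sibling = 0.5 (full sibs share both parents — two paths of length 2: r = 2·(1/2)^2 = 1/2).
Hamilton's rule with n recipients of equal r: n·r·B > C, so B > C/(n·r) = 0.368/(3·0.5) = 0.2453.

0.2453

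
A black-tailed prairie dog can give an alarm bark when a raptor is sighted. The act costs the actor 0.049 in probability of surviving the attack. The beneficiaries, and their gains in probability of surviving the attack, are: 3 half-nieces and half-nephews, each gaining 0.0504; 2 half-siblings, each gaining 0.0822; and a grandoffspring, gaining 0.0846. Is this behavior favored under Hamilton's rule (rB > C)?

Yes

Hamilton's rule: the trait is favored when the sum of r·B over every recipient exceeds the actor's cost C.
r to a half-niece or half-nephew = 1/8 (half-aunt/uncle↔niece/nephew: one path of length 3: r = (1/2)^3 = 1/8).
r to a half-sibling = 0.25 (half-sibs share one parent — one path of length 2: r = (1/2)^2 = 1/4).
r to a grandoffspring = 1/4 (two parent–offspring links: r = (1/2)^2 = 1/4).
Summing one r·B term per recipient: 3·0.125·0.0504 + 2·0.25·0.0822 + 1·0.25·0.0846 = 0.08115.
0.08115 > 0.049: the indirect benefit exceeds the cost.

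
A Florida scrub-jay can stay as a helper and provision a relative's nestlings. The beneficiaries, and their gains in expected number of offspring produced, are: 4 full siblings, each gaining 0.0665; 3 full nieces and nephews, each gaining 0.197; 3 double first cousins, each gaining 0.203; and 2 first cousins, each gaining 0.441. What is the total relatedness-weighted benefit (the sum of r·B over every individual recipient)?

0.54325

r to a full sibling = 1/2 (full sibs share both parents — two paths of length 2: r = 2·(1/2)^2 = 1/2).
r to a full niece or nephew = 1/4 (full aunt/uncle↔niece/nephew: two paths of length 3 through the shared grandparent pair: r = 2·(1/2)^3 = 1/4).
r to a double first cousin = 0.25 (double first cousins share both grandparent pairs — four paths of length 4: r = 4·(1/2)^4 = 1/4).
r to a first cousin = 1/8 (first cousins share one grandparent pair — two paths of length 4: r = 2·(1/2)^4 = 1/8).
Summing one r·B term per recipient: 4·0.5·0.0665 + 3·0.25·0.197 + 3·0.25·0.203 + 2·0.125·0.441 = 0.54325.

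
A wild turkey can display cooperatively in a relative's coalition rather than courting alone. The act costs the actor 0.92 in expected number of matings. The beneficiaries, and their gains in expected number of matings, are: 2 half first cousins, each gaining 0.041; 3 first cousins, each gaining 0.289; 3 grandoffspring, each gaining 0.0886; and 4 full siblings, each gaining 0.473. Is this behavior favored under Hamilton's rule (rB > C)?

Yes

Hamilton's rule: the trait is favored when the sum of r·B over every recipient exceeds the actor's cost C.
r to a half first cousin = 0.0625 (half first cousins share one grandparent — one path of length 4: r = (1/2)^4 = 1/16).
r to a first cousin = 1/8 (first cousins share one grandparent pair — two paths of length 4: r = 2·(1/2)^4 = 1/8).
r to a grandoffspring = 1/4 (two parent–offspring links: r = (1/2)^2 = 1/4).
r to a full sibling = 1/2 (full sibs share both parents — two paths of length 2: r = 2·(1/2)^2 = 1/2).
Summing one r·B term per recipient: 2·0.0625·0.041 + 3·0.125·0.289 + 3·0.25·0.0886 + 4·0.5·0.473 = 1.12595.
1.12595 > 0.92: the indirect benefit exceeds the cost.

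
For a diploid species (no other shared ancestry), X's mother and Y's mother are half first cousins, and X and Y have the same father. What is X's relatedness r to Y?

0.265625

Wright's path rule: contributions from independent ancestry routes add.
X and Y are related in two ways: half second cousins through their mothers (r = 1/64) and half-sibs through their shared father (r = 1/4).
r = 1/64 + 1/4 = 17/64 = 0.265625.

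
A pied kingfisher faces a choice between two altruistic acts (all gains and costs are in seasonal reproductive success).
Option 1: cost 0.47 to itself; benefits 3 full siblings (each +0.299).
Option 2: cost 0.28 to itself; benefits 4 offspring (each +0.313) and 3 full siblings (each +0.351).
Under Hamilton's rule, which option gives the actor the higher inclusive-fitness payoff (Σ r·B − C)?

Option 2

Option 1: r to a full sibling = 0.5.
Option 1: Σ r·B − C = (3·0.5·0.299) − 0.47 = -0.0215.
Option 2: r to an offspring = 0.5.
Option 2: r to a full sibling = 0.5.
Option 2: Σ r·B − C = (4·0.5·0.313 + 3·0.5·0.351) − 0.28 = 0.8725.
Option 2 has the higher net inclusive-fitness payoff.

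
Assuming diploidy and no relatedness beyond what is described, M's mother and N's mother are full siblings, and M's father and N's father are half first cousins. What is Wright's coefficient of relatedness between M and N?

0.140625

Independent pedigree routes through distinct common ancestors add.
M and N are related in two ways: first cousins through their mothers (r = 1/8) and half second cousins through their fathers (r = 1/64).
r = 1/8 + 1/64 = 9/64 = 0.140625.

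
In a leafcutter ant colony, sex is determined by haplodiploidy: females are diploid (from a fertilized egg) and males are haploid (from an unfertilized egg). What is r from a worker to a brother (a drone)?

0.25

Her haploid brother carries none of their father's genes and a random half of their mother's genome; that half matches the maternal half of her own genome with probability 1/2: r = 1/2 · 1/2 = 1/4.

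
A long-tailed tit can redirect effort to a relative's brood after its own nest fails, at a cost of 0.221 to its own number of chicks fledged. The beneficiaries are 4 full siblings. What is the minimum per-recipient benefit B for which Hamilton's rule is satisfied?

r to a full sibling = 1/2 (full sibs share both parents — two paths of length 2: r = 2·(1/2)^2 = 1/2).
Hamilton's rule with n recipients of equal r: n·r·B > C, so B > C/(n·r) = 0.221/(4·0.5) = 0.1105.

0.1105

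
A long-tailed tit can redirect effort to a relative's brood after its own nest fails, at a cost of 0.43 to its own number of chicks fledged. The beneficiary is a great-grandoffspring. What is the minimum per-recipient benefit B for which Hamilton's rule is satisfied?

r to a great-grandoffspring = 1/8 (three parent–offspring links: r = (1/2)^3 = 1/8).
Hamilton's rule with n recipients of equal r: n·r·B > C, so B > C/(n·r) = 0.43/(1·0.125) = 3.44.

3.44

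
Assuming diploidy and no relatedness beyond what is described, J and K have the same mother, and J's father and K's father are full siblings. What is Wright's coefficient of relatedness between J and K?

With two independent routes of shared ancestry, r is the sum of the two contributions.
J and K are related in two ways: half-sibs through their shared mother (r = 1/4) and first cousins through their fathers (r = 1/8).
r = 1/4 + 1/8 = 3/8 = 0.375.

0.375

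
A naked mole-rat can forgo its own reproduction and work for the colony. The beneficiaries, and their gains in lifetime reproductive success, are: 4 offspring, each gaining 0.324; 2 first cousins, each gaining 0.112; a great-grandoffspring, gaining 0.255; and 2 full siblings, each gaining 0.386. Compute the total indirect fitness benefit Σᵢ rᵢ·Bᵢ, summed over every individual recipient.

1.093875

r to an offspring = 1/2 (one parent–offspring link: r = (1/2)^1 = 1/2).
r to a first cousin = 1/8 (first cousins share one grandparent pair — two paths of length 4: r = 2·(1/2)^4 = 1/8).
r to a great-grandoffspring = 1/8 (three parent–offspring links: r = (1/2)^3 = 1/8).
r to a full sibling = 1/2 (full sibs share both parents — two paths of length 2: r = 2·(1/2)^2 = 1/2).
Summing one r·B term per recipient: 4·0.5·0.324 + 2·0.125·0.112 + 1·0.125·0.255 + 2·0.5·0.386 = 1.093875.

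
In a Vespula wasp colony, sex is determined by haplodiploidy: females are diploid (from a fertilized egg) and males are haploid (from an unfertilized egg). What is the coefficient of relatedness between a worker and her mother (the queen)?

0.5

One meiotic link between diploid queen and diploid daughter: r = 1/2.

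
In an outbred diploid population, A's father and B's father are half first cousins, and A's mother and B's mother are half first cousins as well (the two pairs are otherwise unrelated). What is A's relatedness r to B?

0.03125

With two independent routes of shared ancestry, r is the sum of the two contributions.
A and B are related in two ways: half second cousins through their fathers (r = 1/64) and half second cousins through their mothers (r = 1/64).
r = 1/64 + 1/64 = 1/32 = 0.03125.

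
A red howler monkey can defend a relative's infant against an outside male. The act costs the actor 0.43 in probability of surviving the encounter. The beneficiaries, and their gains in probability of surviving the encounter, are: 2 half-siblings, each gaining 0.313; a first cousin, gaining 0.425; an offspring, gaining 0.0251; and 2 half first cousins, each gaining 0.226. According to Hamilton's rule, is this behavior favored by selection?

Hamilton's rule: the trait is favored when the sum of r·B over every recipient exceeds the actor's cost C.
r to a half-sibling = 0.25 (half-sibs share one parent — one path of length 2: r = (1/2)^2 = 1/4).
r to a first cousin = 0.125 (first cousins share one grandparent pair — two paths of length 4: r = 2·(1/2)^4 = 1/8).
r to an offspring = 1/2 (one parent–offspring link: r = (1/2)^1 = 1/2).
r to a half first cousin = 1/16 (half first cousins share one grandparent — one path of length 4: r = (1/2)^4 = 1/16).
Summing one r·B term per recipient: 2·0.25·0.313 + 1·0.125·0.425 + 1·0.5·0.0251 + 2·0.0625·0.226 = 0.250425.
0.250425 < 0.43: the indirect benefit is less than the cost.

No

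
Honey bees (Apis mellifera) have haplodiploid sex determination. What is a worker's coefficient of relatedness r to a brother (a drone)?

0.25

Her haploid brother carries none of their father's genes and a random half of their mother's genome; that half matches the maternal half of her own genome with probability 1/2: r = 1/2 · 1/2 = 1/4.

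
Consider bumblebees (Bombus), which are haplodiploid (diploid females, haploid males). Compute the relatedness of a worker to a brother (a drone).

0.25

Her haploid brother carries none of their father's genes and a random half of their mother's genome; that half matches the maternal half of her own genome with probability 1/2: r = 1/2 · 1/2 = 1/4.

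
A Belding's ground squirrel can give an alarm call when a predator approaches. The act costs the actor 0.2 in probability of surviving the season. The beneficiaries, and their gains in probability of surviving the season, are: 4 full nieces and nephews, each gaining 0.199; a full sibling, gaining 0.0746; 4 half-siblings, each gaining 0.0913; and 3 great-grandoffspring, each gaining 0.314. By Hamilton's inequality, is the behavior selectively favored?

Hamilton's rule: the trait is favored when the sum of r·B over every recipient exceeds the actor's cost C.
r to a full niece or nephew = 0.25 (full aunt/uncle↔niece/nephew: two paths of length 3 through the shared grandparent pair: r = 2·(1/2)^3 = 1/4).
r to a full sibling = 1/2 (full sibs share both parents — two paths of length 2: r = 2·(1/2)^2 = 1/2).
r to a half-sibling = 0.25 (half-sibs share one parent — one path of length 2: r = (1/2)^2 = 1/4).
r to a great-grandoffspring = 1/8 (three parent–offspring links: r = (1/2)^3 = 1/8).
Summing one r·B term per recipient: 4·0.25·0.199 + 1·0.5·0.0746 + 4·0.25·0.0913 + 3·0.125·0.314 = 0.44535.
0.44535 > 0.2: the indirect benefit exceeds the cost.

Yes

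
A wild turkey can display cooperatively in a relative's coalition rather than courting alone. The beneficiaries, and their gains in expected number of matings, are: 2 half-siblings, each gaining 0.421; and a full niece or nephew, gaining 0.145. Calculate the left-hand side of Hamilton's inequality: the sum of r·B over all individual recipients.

0.24675

r to a half-sibling = 1/4 (half-sibs share one parent — one path of length 2: r = (1/2)^2 = 1/4).
r to a full niece or nephew = 0.25 (full aunt/uncle↔niece/nephew: two paths of length 3 through the shared grandparent pair: r = 2·(1/2)^3 = 1/4).
Summing one r·B term per recipient: 2·0.25·0.421 + 1·0.25·0.145 = 0.24675.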